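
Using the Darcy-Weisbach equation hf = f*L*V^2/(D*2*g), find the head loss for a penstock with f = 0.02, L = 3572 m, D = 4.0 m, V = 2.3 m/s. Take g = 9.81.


hf = 0.02 * 3572 * 2.3^2 / (4.0 * 2 * 9.81) = 4.8155 m


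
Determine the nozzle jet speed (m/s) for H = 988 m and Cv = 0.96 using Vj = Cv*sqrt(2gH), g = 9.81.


Vj = 0.96 * sqrt(2*9.81*988) = 133.6593 m/s


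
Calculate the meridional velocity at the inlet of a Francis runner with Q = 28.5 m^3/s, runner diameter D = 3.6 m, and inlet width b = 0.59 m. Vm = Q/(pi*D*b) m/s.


Vm = 28.5 / (pi * 3.6 * 0.59) = 4.2711 m/s


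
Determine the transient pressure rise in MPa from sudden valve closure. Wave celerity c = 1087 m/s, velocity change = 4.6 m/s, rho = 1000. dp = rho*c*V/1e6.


dp = 1000 * 1087 * 4.6 / 1e6 = 5.0002 MPa


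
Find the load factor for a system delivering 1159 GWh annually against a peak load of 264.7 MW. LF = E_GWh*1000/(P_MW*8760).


LF = 1159 * 1000 / (264.7 * 8760) = 0.4998


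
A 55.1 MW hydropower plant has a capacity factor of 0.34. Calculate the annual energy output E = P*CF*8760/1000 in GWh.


E = 55.1 * 0.34 * 8760 / 1000 = 164.1098 GWh


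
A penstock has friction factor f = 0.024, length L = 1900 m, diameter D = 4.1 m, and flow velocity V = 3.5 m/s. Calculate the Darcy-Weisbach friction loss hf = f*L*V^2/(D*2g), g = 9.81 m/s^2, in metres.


hf = 0.024 * 1900 * 3.5^2 / (4.1 * 2 * 9.81) = 6.9441 m


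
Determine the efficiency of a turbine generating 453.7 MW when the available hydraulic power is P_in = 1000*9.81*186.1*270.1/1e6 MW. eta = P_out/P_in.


P_in = 1000 * 9.81 * 186.1 * 270.1 / 1e6 = 493.1056 MW
eta = 453.7 / 493.1056 = 0.9201


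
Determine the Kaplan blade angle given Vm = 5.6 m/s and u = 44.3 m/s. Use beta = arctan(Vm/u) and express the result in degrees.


beta = arctan(5.6 / 44.3) = 7.2046 degrees


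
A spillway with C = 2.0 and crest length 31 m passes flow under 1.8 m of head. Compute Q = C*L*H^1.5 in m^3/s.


Q = 2.0 * 31 * 1.8^1.5 = 149.7271 m^3/s


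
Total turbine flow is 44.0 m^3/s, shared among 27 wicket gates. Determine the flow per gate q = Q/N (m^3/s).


q = 44.0 / 27 = 1.6296 m^3/s


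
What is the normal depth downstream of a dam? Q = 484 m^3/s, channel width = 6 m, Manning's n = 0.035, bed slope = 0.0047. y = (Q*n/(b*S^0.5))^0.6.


y = (484 * 0.035 / (6 * 0.0047^0.5))^0.6 = 9.3074 m


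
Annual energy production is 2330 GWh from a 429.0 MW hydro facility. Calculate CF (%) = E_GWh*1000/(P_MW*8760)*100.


CF = 2330 * 1000 / (429.0 * 8760) * 100 = 62.0004 %


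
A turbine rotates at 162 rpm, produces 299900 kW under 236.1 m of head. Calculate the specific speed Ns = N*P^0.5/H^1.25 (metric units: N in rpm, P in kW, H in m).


Ns = 162 * 299900^0.5 / 236.1^1.25 = 95.8591


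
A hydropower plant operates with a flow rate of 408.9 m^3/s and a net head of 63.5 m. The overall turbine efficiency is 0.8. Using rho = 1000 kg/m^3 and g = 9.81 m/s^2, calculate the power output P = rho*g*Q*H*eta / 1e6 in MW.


P = 1000 * 9.81 * 408.9 * 63.5 * 0.8 / 1e6 = 203.7745 MW


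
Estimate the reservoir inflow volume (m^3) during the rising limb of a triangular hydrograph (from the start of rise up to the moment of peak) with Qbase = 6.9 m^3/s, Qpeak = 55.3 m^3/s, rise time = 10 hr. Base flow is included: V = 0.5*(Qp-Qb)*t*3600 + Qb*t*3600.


V = 0.5*(55.3 - 6.9)*10*3600 + 6.9*10*3600 = 1.1196e+06 m^3


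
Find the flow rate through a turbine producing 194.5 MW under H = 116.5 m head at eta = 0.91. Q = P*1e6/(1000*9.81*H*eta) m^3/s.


Q = 194.5 * 1e6 / (1000 * 9.81 * 116.5 * 0.91) = 187.0179 m^3/s


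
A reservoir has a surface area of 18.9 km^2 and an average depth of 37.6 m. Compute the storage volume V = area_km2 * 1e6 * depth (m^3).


V = 18.9 * 1e6 * 37.6 = 7.1064e+08 m^3


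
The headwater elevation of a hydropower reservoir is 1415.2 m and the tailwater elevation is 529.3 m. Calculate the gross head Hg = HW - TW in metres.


Hg = 1415.2 - 529.3 = 885.9000 m


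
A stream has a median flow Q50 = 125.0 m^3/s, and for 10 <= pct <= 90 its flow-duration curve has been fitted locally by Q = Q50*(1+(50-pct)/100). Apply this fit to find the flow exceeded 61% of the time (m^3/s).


Q = 125.0 * (1 + (50 - 61)/100) = 111.2500 m^3/s


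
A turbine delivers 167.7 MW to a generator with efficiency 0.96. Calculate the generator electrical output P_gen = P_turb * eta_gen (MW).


P_gen = 167.7 * 0.96 = 160.9920 MW


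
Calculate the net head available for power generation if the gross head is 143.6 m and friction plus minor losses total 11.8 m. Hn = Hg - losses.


Hn = 143.6 - 11.8 = 131.8000 m


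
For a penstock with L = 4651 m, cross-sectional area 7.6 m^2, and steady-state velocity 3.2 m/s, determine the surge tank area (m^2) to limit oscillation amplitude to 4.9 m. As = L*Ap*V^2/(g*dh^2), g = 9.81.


As = 4651 * 7.6 * 3.2^2 / (9.81 * 4.9^2) = 1536.7341 m^2


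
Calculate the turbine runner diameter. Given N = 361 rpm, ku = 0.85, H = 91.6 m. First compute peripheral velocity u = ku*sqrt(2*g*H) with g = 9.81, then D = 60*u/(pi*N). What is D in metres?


u = 0.85 * sqrt(2*9.81*91.6) = 36.0343 m/s
D = 60 * 36.0343 / (pi * 361) = 1.9064 m


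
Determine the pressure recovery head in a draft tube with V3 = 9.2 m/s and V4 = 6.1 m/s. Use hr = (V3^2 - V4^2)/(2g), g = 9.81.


hr = (9.2^2 - 6.1^2) / (2*9.81) = 2.4174 m


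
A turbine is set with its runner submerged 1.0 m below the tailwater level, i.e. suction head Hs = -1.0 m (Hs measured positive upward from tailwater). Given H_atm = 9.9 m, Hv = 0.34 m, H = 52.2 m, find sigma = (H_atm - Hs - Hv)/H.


sigma = (9.9 - (-1.0) - 0.34) / 52.2 = 0.2023


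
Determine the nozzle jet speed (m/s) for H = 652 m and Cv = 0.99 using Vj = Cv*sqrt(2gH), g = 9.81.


Vj = 0.99 * sqrt(2*9.81*652) = 111.9718 m/s


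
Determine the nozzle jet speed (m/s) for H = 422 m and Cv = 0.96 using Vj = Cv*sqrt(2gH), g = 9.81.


Vj = 0.96 * sqrt(2*9.81*422) = 87.3528 m/s


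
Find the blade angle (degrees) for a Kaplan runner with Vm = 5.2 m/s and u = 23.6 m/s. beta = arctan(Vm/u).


beta = arctan(5.2 / 23.6) = 12.4259 degrees


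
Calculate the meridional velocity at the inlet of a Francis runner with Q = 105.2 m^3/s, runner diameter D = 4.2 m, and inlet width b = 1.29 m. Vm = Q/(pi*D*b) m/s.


Vm = 105.2 / (pi * 4.2 * 1.29) = 6.1805 m/s


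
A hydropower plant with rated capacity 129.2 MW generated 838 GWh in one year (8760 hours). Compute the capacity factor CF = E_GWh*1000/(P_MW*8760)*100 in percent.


CF = 838 * 1000 / (129.2 * 8760) * 100 = 74.0419 %


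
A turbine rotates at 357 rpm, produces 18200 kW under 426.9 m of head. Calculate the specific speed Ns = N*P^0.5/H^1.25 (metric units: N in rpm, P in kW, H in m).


Ns = 357 * 18200^0.5 / 426.9^1.25 = 24.8197


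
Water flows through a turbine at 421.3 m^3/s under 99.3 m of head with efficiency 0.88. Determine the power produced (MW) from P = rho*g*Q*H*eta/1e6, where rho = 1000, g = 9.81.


P = 1000 * 9.81 * 421.3 * 99.3 * 0.88 / 1e6 = 361.1540 MW


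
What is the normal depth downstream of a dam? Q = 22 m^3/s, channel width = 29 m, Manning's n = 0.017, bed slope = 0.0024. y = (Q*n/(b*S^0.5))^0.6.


y = (22 * 0.017 / (29 * 0.0024^0.5))^0.6 = 0.4490 m


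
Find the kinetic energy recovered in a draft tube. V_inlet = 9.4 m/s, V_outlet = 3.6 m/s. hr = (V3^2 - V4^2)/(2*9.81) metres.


hr = (9.4^2 - 3.6^2) / (2*9.81) = 3.8430 m


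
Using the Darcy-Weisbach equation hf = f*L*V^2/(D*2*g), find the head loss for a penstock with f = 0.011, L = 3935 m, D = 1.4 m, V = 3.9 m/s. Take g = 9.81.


hf = 0.011 * 3935 * 3.9^2 / (1.4 * 2 * 9.81) = 23.9684 m


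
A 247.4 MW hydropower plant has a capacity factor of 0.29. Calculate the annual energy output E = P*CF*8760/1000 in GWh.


E = 247.4 * 0.29 * 8760 / 1000 = 628.4950 GWh


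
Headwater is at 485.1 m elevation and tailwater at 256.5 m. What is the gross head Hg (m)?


Hg = 485.1 - 256.5 = 228.6000 m


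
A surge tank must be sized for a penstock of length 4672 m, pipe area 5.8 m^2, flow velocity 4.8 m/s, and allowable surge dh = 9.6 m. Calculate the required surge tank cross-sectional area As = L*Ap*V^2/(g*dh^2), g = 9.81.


As = 4672 * 5.8 * 4.8^2 / (9.81 * 9.6^2) = 690.5607 m^2


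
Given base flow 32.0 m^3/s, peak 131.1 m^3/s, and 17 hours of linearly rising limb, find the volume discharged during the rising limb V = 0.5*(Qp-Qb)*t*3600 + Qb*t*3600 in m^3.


V = 0.5*(131.1 - 32.0)*17*3600 + 32.0*17*3600 = 4.9909e+06 m^3


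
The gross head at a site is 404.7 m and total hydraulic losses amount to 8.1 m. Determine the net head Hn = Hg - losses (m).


Hn = 404.7 - 8.1 = 396.6000 m


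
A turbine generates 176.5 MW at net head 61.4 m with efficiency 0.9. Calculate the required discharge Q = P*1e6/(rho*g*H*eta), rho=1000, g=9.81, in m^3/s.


Q = 176.5 * 1e6 / (1000 * 9.81 * 61.4 * 0.9) = 325.5853 m^3/s


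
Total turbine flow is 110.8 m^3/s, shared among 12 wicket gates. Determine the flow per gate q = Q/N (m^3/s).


q = 110.8 / 12 = 9.2333 m^3/s


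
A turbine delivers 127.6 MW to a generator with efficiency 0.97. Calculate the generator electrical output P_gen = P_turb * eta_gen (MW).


P_gen = 127.6 * 0.97 = 123.7720 MW


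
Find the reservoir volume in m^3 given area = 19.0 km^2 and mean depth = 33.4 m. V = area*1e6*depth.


V = 19.0 * 1e6 * 33.4 = 6.3460e+08 m^3


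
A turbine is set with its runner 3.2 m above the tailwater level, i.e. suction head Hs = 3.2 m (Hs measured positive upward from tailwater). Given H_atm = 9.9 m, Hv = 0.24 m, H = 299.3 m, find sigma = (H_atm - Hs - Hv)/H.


sigma = (9.9 - 3.2 - 0.24) / 299.3 = 0.0216


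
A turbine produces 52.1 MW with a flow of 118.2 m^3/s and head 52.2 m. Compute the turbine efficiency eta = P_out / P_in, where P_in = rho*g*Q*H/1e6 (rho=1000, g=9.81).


P_in = 1000 * 9.81 * 118.2 * 52.2 / 1e6 = 60.5281 MW
eta = 52.1 / 60.5281 = 0.8608


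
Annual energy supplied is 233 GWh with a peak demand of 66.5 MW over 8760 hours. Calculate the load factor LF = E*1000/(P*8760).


LF = 233 * 1000 / (66.5 * 8760) = 0.4000


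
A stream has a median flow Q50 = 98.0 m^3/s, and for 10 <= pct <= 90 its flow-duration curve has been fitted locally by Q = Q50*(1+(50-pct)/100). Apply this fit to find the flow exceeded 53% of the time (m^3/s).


Q = 98.0 * (1 + (50 - 53)/100) = 95.0600 m^3/s


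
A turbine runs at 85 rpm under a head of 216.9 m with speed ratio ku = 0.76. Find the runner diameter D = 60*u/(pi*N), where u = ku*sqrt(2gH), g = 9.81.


u = 0.76 * sqrt(2*9.81*216.9) = 49.5784 m/s
D = 60 * 49.5784 / (pi * 85) = 11.1397 m


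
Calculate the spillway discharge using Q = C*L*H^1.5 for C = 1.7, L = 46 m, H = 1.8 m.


Q = 1.7 * 46 * 1.8^1.5 = 188.8494 m^3/s


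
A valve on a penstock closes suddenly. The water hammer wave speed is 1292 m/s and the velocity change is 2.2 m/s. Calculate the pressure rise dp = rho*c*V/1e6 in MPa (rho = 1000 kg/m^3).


dp = 1000 * 1292 * 2.2 / 1e6 = 2.8424 MPa


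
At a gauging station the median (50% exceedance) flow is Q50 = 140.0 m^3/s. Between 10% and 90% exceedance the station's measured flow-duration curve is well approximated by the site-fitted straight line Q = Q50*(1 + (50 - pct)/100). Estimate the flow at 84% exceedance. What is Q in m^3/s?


Q = 140.0 * (1 + (50 - 84)/100) = 92.4000 m^3/s


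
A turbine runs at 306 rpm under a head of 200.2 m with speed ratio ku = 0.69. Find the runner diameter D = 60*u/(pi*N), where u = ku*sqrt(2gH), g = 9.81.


u = 0.69 * sqrt(2*9.81*200.2) = 43.2445 m/s
D = 60 * 43.2445 / (pi * 306) = 2.6990 m


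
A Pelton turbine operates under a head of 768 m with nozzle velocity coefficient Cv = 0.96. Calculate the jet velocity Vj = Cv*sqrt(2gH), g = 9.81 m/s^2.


Vj = 0.96 * sqrt(2*9.81*768) = 117.8423 m/s


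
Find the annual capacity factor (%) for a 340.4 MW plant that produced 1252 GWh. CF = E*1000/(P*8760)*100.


CF = 1252 * 1000 / (340.4 * 8760) * 100 = 41.9866 %


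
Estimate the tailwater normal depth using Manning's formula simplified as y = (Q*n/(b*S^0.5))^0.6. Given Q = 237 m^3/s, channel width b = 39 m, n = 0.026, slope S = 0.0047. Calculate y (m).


y = (237 * 0.026 / (39 * 0.0047^0.5))^0.6 = 1.6503 m


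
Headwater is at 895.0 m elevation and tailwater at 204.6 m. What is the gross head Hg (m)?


Hg = 895.0 - 204.6 = 690.4000 m


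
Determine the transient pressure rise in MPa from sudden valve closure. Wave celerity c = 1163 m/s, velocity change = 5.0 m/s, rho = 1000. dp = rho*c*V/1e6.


dp = 1000 * 1163 * 5.0 / 1e6 = 5.8150 MPa


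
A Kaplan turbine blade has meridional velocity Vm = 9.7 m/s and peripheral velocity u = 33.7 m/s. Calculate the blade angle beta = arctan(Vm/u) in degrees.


beta = arctan(9.7 / 33.7) = 16.0576 degrees


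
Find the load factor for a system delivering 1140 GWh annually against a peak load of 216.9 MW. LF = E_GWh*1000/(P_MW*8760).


LF = 1140 * 1000 / (216.9 * 8760) = 0.6000


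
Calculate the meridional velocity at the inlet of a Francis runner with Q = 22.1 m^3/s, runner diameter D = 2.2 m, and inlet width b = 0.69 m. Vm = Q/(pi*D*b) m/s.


Vm = 22.1 / (pi * 2.2 * 0.69) = 4.6342 m/s


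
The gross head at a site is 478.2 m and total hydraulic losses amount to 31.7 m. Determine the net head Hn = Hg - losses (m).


Hn = 478.2 - 31.7 = 446.5000 m


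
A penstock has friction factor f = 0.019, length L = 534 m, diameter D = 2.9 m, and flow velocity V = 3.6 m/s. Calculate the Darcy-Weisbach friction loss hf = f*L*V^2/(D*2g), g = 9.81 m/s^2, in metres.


hf = 0.019 * 534 * 3.6^2 / (2.9 * 2 * 9.81) = 2.3110 m


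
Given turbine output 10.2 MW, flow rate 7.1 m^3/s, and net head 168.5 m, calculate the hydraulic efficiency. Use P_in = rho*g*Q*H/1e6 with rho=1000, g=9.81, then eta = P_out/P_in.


P_in = 1000 * 9.81 * 7.1 * 168.5 / 1e6 = 11.7362 MW
eta = 10.2 / 11.7362 = 0.8691


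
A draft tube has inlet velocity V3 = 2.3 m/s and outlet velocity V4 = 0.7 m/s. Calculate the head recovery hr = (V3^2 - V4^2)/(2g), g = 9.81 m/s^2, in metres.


hr = (2.3^2 - 0.7^2) / (2*9.81) = 0.2446 m


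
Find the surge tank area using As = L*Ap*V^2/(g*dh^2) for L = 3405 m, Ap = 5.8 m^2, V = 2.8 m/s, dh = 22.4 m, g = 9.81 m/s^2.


As = 3405 * 5.8 * 2.8^2 / (9.81 * 22.4^2) = 31.4555 m^2


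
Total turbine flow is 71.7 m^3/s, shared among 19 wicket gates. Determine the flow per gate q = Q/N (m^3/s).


q = 71.7 / 19 = 3.7737 m^3/s


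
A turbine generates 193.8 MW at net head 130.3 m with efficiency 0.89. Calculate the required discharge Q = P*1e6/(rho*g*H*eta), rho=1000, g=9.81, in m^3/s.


Q = 193.8 * 1e6 / (1000 * 9.81 * 130.3 * 0.89) = 170.3532 m^3/s


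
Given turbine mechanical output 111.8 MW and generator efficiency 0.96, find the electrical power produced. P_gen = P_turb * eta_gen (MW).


P_gen = 111.8 * 0.96 = 107.3280 MW


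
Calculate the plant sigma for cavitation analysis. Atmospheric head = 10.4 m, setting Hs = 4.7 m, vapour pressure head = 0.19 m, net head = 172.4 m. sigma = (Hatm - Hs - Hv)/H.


sigma = (10.4 - 4.7 - 0.19) / 172.4 = 0.0320


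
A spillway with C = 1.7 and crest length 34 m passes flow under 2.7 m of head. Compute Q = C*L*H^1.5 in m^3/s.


Q = 1.7 * 34 * 2.7^1.5 = 256.4327 m^3/s


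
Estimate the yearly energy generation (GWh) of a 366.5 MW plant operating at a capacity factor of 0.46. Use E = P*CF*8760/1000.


E = 366.5 * 0.46 * 8760 / 1000 = 1476.8484 GWh


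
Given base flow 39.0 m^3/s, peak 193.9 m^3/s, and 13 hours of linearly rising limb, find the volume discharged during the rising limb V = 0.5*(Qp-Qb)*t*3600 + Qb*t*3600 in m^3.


V = 0.5*(193.9 - 39.0)*13*3600 + 39.0*13*3600 = 5.4499e+06 m^3


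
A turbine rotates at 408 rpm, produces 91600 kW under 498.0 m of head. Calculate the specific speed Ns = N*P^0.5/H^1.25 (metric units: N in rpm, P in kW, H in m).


Ns = 408 * 91600^0.5 / 498.0^1.25 = 52.4894


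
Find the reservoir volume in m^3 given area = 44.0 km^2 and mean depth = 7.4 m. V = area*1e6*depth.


V = 44.0 * 1e6 * 7.4 = 3.2560e+08 m^3


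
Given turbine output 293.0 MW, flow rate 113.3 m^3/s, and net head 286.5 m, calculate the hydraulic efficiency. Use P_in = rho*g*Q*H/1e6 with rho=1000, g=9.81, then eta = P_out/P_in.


P_in = 1000 * 9.81 * 113.3 * 286.5 / 1e6 = 318.4370 MW
eta = 293.0 / 318.4370 = 0.9201


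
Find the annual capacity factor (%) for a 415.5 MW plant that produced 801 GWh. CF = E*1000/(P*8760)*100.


CF = 801 * 1000 / (415.5 * 8760) * 100 = 22.0068 %


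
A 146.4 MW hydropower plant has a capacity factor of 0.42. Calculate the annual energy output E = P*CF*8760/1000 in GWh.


E = 146.4 * 0.42 * 8760 / 1000 = 538.6349 GWh


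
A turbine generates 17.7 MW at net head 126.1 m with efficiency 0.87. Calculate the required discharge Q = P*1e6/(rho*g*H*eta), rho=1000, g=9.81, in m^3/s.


Q = 17.7 * 1e6 / (1000 * 9.81 * 126.1 * 0.87) = 16.4464 m^3/s


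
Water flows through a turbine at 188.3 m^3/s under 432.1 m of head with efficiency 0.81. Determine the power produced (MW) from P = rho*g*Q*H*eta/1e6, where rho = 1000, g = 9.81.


P = 1000 * 9.81 * 188.3 * 432.1 * 0.81 / 1e6 = 646.5299 MW


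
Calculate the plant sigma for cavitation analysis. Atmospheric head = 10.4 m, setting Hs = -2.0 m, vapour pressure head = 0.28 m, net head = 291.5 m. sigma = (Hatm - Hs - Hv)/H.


sigma = (10.4 - (-2.0) - 0.28) / 291.5 = 0.0416


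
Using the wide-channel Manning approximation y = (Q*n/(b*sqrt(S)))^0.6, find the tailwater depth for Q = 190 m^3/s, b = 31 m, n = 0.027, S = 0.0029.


y = (190 * 0.027 / (31 * 0.0029^0.5))^0.6 = 1.9613 m


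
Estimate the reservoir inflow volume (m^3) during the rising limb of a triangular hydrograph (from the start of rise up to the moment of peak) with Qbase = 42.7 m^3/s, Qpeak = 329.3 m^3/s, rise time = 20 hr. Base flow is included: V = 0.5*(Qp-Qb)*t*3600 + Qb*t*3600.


V = 0.5*(329.3 - 42.7)*20*3600 + 42.7*20*3600 = 1.3392e+07 m^3


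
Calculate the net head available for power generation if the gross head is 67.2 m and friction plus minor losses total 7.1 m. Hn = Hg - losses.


Hn = 67.2 - 7.1 = 60.1000 m


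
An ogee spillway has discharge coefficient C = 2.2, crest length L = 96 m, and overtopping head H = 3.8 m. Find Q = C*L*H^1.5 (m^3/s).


Q = 2.2 * 96 * 3.8^1.5 = 1564.4775 m^3/s


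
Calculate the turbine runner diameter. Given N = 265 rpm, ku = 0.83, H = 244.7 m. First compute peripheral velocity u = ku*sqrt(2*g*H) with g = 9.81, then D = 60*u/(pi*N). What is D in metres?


u = 0.83 * sqrt(2*9.81*244.7) = 57.5102 m/s
D = 60 * 57.5102 / (pi * 265) = 4.1448 m


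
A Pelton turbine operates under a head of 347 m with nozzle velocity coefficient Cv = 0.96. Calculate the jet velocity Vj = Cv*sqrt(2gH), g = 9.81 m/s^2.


Vj = 0.96 * sqrt(2*9.81*347) = 79.2110 m/s


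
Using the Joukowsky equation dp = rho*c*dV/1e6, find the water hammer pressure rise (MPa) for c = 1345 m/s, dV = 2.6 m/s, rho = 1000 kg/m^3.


dp = 1000 * 1345 * 2.6 / 1e6 = 3.4970 MPa


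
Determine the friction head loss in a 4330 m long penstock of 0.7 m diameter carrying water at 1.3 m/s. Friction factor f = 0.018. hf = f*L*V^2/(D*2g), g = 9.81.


hf = 0.018 * 4330 * 1.3^2 / (0.7 * 2 * 9.81) = 9.5907 m


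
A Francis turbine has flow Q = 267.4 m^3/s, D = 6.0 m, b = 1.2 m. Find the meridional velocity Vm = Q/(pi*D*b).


Vm = 267.4 / (pi * 6.0 * 1.2) = 11.8217 m/s


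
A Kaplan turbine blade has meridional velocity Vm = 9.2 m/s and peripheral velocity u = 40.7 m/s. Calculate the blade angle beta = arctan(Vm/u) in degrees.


beta = arctan(9.2 / 40.7) = 12.7373 degrees


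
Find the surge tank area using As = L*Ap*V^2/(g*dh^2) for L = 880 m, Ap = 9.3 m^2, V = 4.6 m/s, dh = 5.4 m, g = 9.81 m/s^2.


As = 880 * 9.3 * 4.6^2 / (9.81 * 5.4^2) = 605.3754 m^2


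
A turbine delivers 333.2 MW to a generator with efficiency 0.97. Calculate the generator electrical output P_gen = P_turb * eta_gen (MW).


P_gen = 333.2 * 0.97 = 323.2040 MW


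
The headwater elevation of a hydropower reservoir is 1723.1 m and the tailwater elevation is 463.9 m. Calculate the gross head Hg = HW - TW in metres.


Hg = 1723.1 - 463.9 = 1259.2000 m


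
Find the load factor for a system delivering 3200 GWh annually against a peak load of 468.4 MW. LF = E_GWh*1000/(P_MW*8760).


LF = 3200 * 1000 / (468.4 * 8760) = 0.7799


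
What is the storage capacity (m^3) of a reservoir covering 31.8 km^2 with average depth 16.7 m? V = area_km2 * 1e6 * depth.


V = 31.8 * 1e6 * 16.7 = 5.3106e+08 m^3


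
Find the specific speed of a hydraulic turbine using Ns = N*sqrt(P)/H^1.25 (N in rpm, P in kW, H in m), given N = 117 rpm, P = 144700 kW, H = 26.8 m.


Ns = 117 * 144700^0.5 / 26.8^1.25 = 729.8803


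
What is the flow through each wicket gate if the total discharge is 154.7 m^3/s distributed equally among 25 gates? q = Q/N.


q = 154.7 / 25 = 6.1880 m^3/s


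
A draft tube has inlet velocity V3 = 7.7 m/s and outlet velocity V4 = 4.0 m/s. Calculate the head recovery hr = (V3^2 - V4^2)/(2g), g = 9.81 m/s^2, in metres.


hr = (7.7^2 - 4.0^2) / (2*9.81) = 2.2064 m


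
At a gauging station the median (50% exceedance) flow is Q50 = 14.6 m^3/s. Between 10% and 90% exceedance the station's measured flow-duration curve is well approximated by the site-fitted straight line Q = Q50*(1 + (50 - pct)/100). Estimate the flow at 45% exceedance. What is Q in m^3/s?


Q = 14.6 * (1 + (50 - 45)/100) = 15.3300 m^3/s


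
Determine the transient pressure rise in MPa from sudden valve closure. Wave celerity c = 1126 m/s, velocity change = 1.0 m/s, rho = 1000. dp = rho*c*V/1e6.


dp = 1000 * 1126 * 1.0 / 1e6 = 1.1260 MPa


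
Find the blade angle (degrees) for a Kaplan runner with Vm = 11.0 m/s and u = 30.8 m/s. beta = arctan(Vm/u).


beta = arctan(11.0 / 30.8) = 19.6538 degrees


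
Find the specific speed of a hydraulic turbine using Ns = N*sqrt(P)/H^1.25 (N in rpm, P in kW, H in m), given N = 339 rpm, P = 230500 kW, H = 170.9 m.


Ns = 339 * 230500^0.5 / 170.9^1.25 = 263.3950


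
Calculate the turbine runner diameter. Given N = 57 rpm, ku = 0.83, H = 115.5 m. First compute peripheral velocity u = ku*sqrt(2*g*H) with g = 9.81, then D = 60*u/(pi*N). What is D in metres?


u = 0.83 * sqrt(2*9.81*115.5) = 39.5111 m/s
D = 60 * 39.5111 / (pi * 57) = 13.2387 m


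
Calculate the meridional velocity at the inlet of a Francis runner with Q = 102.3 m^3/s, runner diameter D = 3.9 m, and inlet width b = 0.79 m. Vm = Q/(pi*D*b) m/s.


Vm = 102.3 / (pi * 3.9 * 0.79) = 10.5690 m/s


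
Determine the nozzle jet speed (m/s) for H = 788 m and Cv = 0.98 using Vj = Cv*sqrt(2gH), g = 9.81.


Vj = 0.98 * sqrt(2*9.81*788) = 121.8537 m/s


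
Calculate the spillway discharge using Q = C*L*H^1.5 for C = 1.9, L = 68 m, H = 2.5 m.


Q = 1.9 * 68 * 2.5^1.5 = 510.7078 m^3/s


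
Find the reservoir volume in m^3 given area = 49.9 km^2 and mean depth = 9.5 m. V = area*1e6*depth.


V = 49.9 * 1e6 * 9.5 = 4.7405e+08 m^3


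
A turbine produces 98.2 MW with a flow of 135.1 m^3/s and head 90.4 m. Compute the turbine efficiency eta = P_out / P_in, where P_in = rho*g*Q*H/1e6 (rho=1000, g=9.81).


P_in = 1000 * 9.81 * 135.1 * 90.4 / 1e6 = 119.8099 MW
eta = 98.2 / 119.8099 = 0.8196


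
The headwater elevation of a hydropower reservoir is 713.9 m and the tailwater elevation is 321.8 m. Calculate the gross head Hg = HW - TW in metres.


Hg = 713.9 - 321.8 = 392.1000 m


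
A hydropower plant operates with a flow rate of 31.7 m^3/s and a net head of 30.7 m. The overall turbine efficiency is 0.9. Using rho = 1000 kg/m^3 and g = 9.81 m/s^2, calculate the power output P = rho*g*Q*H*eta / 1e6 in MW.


P = 1000 * 9.81 * 31.7 * 30.7 * 0.9 / 1e6 = 8.5923 MW


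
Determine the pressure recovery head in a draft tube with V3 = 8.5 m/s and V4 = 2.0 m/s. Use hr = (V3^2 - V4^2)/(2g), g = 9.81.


hr = (8.5^2 - 2.0^2) / (2*9.81) = 3.4786 m


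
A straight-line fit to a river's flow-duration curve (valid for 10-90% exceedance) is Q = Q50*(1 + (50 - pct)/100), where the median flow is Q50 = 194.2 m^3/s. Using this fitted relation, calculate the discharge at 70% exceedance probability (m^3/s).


Q = 194.2 * (1 + (50 - 70)/100) = 155.3600 m^3/s


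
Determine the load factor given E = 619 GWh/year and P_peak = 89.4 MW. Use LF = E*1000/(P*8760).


LF = 619 * 1000 / (89.4 * 8760) = 0.7904


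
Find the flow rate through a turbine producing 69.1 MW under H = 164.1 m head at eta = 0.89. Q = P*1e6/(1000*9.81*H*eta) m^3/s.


Q = 69.1 * 1e6 / (1000 * 9.81 * 164.1 * 0.89) = 48.2292 m^3/s


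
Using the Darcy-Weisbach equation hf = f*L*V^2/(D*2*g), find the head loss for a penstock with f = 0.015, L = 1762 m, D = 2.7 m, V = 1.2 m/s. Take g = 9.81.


hf = 0.015 * 1762 * 1.2^2 / (2.7 * 2 * 9.81) = 0.7185 m


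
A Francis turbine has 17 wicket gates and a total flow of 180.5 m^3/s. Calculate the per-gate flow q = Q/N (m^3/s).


q = 180.5 / 17 = 10.6176 m^3/s


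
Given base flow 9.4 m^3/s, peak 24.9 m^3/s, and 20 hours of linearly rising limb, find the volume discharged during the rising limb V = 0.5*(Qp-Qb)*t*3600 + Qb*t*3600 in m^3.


V = 0.5*(24.9 - 9.4)*20*3600 + 9.4*20*3600 = 1.2348e+06 m^3


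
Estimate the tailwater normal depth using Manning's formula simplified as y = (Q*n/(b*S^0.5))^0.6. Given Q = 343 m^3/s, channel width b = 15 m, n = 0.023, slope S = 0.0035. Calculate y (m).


y = (343 * 0.023 / (15 * 0.0035^0.5))^0.6 = 3.7097 m


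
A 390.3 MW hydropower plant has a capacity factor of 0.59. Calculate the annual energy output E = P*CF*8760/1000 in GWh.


E = 390.3 * 0.59 * 8760 / 1000 = 2017.2265 GWh


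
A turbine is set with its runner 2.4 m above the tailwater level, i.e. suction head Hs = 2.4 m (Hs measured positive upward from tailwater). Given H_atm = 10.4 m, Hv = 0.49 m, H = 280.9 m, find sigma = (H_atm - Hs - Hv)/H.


sigma = (10.4 - 2.4 - 0.49) / 280.9 = 0.0267


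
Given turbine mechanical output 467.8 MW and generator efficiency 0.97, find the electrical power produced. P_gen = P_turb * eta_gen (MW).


P_gen = 467.8 * 0.97 = 453.7660 MW


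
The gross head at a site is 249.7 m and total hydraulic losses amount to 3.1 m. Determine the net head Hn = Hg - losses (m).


Hn = 249.7 - 3.1 = 246.6000 m


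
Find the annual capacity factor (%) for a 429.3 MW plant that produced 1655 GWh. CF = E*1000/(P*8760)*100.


CF = 1655 * 1000 / (429.3 * 8760) * 100 = 44.0081 %


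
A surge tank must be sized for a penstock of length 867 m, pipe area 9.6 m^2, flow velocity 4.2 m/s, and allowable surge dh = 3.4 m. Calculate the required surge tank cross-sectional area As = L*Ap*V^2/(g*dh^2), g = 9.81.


As = 867 * 9.6 * 4.2^2 / (9.81 * 3.4^2) = 1294.6789 m^2


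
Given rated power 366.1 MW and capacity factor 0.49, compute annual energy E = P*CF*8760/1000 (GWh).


E = 366.1 * 0.49 * 8760 / 1000 = 1571.4476 GWh


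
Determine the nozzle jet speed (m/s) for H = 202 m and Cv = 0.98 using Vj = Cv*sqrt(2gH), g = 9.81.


Vj = 0.98 * sqrt(2*9.81*202) = 61.6952 m/s


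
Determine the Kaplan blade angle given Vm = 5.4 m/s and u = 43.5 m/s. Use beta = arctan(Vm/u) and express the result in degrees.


beta = arctan(5.4 / 43.5) = 7.0764 degrees


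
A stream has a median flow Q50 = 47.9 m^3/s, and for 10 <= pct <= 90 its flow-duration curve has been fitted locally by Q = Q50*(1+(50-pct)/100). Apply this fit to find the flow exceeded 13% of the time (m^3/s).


Q = 47.9 * (1 + (50 - 13)/100) = 65.6230 m^3/s


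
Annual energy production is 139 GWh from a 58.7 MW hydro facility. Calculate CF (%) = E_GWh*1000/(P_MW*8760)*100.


CF = 139 * 1000 / (58.7 * 8760) * 100 = 27.0317 %


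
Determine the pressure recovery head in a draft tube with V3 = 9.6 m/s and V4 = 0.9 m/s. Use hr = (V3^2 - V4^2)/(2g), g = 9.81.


hr = (9.6^2 - 0.9^2) / (2*9.81) = 4.6560 m


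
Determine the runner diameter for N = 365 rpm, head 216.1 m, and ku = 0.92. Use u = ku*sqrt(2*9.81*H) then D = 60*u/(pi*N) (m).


u = 0.92 * sqrt(2*9.81*216.1) = 59.9052 m/s
D = 60 * 59.9052 / (pi * 365) = 3.1345 m


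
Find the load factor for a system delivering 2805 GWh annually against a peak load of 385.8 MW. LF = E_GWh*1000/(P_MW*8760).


LF = 2805 * 1000 / (385.8 * 8760) = 0.8300


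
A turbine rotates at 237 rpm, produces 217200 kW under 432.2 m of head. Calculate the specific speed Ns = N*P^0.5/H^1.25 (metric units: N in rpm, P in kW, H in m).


Ns = 237 * 217200^0.5 / 432.2^1.25 = 56.0496


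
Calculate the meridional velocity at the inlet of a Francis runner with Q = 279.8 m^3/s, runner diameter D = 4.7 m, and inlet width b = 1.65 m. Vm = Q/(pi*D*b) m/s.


Vm = 279.8 / (pi * 4.7 * 1.65) = 11.4846 m/s


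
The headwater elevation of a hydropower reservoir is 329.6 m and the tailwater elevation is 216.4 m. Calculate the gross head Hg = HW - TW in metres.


Hg = 329.6 - 216.4 = 113.2000 m


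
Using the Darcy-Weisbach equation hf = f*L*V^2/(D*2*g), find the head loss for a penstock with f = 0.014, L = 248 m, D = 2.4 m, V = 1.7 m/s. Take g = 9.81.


hf = 0.014 * 248 * 1.7^2 / (2.4 * 2 * 9.81) = 0.2131 m


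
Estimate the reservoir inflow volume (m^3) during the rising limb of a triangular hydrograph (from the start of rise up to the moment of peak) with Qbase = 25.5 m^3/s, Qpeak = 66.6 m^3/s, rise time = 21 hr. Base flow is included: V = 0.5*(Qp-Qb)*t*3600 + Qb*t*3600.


V = 0.5*(66.6 - 25.5)*21*3600 + 25.5*21*3600 = 3.4814e+06 m^3


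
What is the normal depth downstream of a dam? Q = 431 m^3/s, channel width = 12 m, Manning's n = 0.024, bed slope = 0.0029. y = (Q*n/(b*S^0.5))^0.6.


y = (431 * 0.024 / (12 * 0.0029^0.5))^0.6 = 5.2794 m


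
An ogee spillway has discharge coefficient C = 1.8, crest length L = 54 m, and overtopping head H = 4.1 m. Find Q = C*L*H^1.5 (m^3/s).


Q = 1.8 * 54 * 4.1^1.5 = 806.9415 m^3/s


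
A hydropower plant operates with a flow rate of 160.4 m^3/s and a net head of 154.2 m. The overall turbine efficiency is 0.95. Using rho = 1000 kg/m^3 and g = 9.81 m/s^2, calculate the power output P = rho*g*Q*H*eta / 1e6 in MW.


P = 1000 * 9.81 * 160.4 * 154.2 * 0.95 / 1e6 = 230.5055 MW


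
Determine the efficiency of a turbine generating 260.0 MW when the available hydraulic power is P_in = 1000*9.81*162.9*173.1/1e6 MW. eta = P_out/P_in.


P_in = 1000 * 9.81 * 162.9 * 173.1 / 1e6 = 276.6223 MW
eta = 260.0 / 276.6223 = 0.9399


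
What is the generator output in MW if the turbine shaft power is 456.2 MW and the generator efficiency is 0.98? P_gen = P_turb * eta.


P_gen = 456.2 * 0.98 = 447.0760 MW


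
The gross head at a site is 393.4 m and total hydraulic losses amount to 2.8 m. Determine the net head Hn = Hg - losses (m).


Hn = 393.4 - 2.8 = 390.6000 m


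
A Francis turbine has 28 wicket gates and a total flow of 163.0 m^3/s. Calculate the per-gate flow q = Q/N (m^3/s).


q = 163.0 / 28 = 5.8214 m^3/s


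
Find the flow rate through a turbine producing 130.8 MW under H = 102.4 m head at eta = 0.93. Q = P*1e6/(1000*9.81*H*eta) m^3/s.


Q = 130.8 * 1e6 / (1000 * 9.81 * 102.4 * 0.93) = 140.0090 m^3/s


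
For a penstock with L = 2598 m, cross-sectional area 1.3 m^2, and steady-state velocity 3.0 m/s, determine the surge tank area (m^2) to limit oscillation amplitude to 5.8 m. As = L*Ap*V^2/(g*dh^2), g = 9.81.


As = 2598 * 1.3 * 3.0^2 / (9.81 * 5.8^2) = 92.1086 m^2


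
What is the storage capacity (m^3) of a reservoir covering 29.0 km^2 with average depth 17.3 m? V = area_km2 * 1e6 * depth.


V = 29.0 * 1e6 * 17.3 = 5.0170e+08 m^3


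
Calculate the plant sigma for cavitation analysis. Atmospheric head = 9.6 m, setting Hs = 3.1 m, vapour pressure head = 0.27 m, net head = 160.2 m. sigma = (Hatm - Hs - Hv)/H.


sigma = (9.6 - 3.1 - 0.27) / 160.2 = 0.0389


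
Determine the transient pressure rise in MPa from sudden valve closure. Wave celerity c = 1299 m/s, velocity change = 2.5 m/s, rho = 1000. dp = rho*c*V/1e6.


dp = 1000 * 1299 * 2.5 / 1e6 = 3.2475 MPa


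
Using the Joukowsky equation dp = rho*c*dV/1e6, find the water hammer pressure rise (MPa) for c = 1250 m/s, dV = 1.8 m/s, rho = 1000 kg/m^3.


dp = 1000 * 1250 * 1.8 / 1e6 = 2.2500 MPa


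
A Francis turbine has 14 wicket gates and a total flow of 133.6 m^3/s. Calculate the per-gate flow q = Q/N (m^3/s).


q = 133.6 / 14 = 9.5429 m^3/s


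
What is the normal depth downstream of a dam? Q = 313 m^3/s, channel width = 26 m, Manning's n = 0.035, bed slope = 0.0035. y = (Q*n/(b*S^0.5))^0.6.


y = (313 * 0.035 / (26 * 0.0035^0.5))^0.6 = 3.2476 m


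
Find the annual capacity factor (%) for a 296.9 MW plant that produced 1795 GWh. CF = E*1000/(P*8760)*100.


CF = 1795 * 1000 / (296.9 * 8760) * 100 = 69.0161 %


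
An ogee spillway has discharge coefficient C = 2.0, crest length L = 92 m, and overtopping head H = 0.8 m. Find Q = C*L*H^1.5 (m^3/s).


Q = 2.0 * 92 * 0.8^1.5 = 131.6597 m^3/s


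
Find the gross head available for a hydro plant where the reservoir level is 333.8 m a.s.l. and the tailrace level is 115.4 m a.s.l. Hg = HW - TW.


Hg = 333.8 - 115.4 = 218.4000 m


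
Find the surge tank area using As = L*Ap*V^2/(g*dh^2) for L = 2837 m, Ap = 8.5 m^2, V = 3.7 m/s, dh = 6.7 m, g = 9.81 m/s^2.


As = 2837 * 8.5 * 3.7^2 / (9.81 * 6.7^2) = 749.6579 m^2


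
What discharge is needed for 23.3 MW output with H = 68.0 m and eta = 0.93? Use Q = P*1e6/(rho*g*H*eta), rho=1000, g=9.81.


Q = 23.3 * 1e6 / (1000 * 9.81 * 68.0 * 0.93) = 37.5574 m^3/s


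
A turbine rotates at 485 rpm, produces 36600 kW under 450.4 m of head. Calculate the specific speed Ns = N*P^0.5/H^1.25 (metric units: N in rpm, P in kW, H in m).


Ns = 485 * 36600^0.5 / 450.4^1.25 = 44.7182


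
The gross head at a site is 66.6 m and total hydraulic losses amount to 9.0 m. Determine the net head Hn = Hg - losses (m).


Hn = 66.6 - 9.0 = 57.6000 m


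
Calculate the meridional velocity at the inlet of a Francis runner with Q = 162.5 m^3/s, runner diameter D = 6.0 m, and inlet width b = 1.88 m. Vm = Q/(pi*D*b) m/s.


Vm = 162.5 / (pi * 6.0 * 1.88) = 4.5856 m/s


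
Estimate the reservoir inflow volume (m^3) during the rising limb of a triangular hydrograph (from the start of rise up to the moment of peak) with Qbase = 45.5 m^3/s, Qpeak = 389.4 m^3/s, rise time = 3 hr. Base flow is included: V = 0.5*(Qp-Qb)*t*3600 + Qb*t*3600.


V = 0.5*(389.4 - 45.5)*3*3600 + 45.5*3*3600 = 2.3485e+06 m^3


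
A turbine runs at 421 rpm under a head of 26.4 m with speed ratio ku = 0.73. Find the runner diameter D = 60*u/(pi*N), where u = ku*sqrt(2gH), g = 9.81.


u = 0.73 * sqrt(2*9.81*26.4) = 16.6140 m/s
D = 60 * 16.6140 / (pi * 421) = 0.7537 m


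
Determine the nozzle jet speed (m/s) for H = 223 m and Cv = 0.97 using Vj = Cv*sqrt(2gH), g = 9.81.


Vj = 0.97 * sqrt(2*9.81*223) = 64.1614 m/s


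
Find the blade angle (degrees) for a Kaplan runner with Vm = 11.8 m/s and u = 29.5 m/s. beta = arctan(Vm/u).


beta = arctan(11.8 / 29.5) = 21.8014 degrees


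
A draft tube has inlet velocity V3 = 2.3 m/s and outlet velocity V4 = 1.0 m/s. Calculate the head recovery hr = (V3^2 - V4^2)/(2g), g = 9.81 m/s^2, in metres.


hr = (2.3^2 - 1.0^2) / (2*9.81) = 0.2187 m


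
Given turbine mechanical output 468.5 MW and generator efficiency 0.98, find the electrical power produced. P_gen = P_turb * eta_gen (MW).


P_gen = 468.5 * 0.98 = 459.1300 MW


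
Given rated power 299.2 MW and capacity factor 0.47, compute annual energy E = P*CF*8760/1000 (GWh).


E = 299.2 * 0.47 * 8760 / 1000 = 1231.8662 GWh


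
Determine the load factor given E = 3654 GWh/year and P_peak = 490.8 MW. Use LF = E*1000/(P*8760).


LF = 3654 * 1000 / (490.8 * 8760) = 0.8499


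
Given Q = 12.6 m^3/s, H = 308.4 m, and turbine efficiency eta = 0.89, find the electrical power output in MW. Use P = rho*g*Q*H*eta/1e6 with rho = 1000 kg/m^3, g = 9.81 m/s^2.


P = 1000 * 9.81 * 12.6 * 308.4 * 0.89 / 1e6 = 33.9269 MW


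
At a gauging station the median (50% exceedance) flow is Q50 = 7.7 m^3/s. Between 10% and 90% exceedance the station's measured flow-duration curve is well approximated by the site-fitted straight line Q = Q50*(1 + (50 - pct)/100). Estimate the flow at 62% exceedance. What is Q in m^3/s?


Q = 7.7 * (1 + (50 - 62)/100) = 6.7760 m^3/s


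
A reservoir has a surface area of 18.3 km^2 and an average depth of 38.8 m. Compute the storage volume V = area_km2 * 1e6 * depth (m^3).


V = 18.3 * 1e6 * 38.8 = 7.1004e+08 m^3


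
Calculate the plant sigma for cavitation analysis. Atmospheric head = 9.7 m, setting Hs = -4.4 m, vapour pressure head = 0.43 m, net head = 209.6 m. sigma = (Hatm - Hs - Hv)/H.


sigma = (9.7 - (-4.4) - 0.43) / 209.6 = 0.0652


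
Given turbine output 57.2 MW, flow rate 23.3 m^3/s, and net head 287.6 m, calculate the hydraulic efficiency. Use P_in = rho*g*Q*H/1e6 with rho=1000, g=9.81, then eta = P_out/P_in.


P_in = 1000 * 9.81 * 23.3 * 287.6 / 1e6 = 65.7376 MW
eta = 57.2 / 65.7376 = 0.8701


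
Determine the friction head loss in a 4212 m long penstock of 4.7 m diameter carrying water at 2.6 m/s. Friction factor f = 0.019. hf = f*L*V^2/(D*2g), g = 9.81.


hf = 0.019 * 4212 * 2.6^2 / (4.7 * 2 * 9.81) = 5.8667 m


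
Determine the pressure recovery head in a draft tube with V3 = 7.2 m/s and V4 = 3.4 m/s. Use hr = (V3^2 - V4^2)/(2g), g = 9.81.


hr = (7.2^2 - 3.4^2) / (2*9.81) = 2.0530 m


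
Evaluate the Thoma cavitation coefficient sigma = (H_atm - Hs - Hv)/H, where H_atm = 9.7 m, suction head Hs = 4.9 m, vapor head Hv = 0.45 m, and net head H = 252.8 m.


sigma = (9.7 - 4.9 - 0.45) / 252.8 = 0.0172


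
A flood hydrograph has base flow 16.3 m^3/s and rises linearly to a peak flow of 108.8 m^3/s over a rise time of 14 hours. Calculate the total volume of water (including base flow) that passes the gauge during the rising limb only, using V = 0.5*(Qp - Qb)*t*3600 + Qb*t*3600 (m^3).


V = 0.5*(108.8 - 16.3)*14*3600 + 16.3*14*3600 = 3.1525e+06 m^3


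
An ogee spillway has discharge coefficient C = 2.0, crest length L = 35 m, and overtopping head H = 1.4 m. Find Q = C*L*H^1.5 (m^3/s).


Q = 2.0 * 35 * 1.4^1.5 = 115.9552 m^3/s


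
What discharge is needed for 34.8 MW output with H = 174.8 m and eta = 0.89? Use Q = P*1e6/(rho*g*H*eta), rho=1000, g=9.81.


Q = 34.8 * 1e6 / (1000 * 9.81 * 174.8 * 0.89) = 22.8023 m^3/s


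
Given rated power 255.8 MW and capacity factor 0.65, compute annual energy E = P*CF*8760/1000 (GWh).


E = 255.8 * 0.65 * 8760 / 1000 = 1456.5252 GWh


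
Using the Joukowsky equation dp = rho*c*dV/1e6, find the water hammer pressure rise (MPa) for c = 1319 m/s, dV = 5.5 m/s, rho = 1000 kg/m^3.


dp = 1000 * 1319 * 5.5 / 1e6 = 7.2545 MPa


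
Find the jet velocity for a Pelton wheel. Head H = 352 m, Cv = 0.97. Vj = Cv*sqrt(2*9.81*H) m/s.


Vj = 0.97 * sqrt(2*9.81*352) = 80.6107 m/s


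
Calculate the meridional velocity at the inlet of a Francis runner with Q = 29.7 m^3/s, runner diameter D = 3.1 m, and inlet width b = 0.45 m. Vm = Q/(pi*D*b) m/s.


Vm = 29.7 / (pi * 3.1 * 0.45) = 6.7769 m/s


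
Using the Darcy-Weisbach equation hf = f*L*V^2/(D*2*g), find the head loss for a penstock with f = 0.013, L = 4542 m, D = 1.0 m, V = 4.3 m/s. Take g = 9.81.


hf = 0.013 * 4542 * 4.3^2 / (1.0 * 2 * 9.81) = 55.6453 m
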